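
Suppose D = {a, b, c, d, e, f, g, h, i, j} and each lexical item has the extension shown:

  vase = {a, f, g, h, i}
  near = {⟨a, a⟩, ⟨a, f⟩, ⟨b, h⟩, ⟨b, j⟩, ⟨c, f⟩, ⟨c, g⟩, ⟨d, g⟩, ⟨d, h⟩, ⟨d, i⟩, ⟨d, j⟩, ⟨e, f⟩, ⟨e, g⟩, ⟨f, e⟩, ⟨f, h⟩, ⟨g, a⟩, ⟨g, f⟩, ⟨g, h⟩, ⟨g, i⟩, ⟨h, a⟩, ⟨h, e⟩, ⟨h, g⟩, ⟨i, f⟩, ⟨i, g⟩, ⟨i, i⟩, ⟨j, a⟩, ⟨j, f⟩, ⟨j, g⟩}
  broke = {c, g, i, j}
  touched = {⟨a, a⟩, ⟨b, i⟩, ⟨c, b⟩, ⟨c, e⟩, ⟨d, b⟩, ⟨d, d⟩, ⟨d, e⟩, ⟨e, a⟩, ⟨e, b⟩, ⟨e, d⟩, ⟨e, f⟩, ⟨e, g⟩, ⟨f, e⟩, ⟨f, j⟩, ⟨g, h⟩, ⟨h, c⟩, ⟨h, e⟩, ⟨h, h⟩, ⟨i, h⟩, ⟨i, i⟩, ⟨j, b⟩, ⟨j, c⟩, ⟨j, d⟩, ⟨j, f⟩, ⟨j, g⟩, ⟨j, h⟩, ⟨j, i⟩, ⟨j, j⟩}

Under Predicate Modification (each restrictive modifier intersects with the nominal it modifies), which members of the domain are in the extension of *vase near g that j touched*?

⟦near g⟧ = {x : ⟨x, g⟩ ∈ ⟦near⟧} = {c, d, e, h, i, j}
⟦that j touched⟧ = {x : ⟨j, x⟩ ∈ ⟦touched⟧} = {b, c, d, f, g, h, i, j}
⟦vase⟧ = {a, f, g, h, i}
… ∩ ⟦near g⟧ = {a, f, g, h, i} ∩ {c, d, e, h, i, j} = {h, i}
… ∩ ⟦that j touched⟧ = {h, i} ∩ {b, c, d, f, g, h, i, j} = {h, i}
So ⟦vase near g that j touched⟧ = {h, i}.

{h, i}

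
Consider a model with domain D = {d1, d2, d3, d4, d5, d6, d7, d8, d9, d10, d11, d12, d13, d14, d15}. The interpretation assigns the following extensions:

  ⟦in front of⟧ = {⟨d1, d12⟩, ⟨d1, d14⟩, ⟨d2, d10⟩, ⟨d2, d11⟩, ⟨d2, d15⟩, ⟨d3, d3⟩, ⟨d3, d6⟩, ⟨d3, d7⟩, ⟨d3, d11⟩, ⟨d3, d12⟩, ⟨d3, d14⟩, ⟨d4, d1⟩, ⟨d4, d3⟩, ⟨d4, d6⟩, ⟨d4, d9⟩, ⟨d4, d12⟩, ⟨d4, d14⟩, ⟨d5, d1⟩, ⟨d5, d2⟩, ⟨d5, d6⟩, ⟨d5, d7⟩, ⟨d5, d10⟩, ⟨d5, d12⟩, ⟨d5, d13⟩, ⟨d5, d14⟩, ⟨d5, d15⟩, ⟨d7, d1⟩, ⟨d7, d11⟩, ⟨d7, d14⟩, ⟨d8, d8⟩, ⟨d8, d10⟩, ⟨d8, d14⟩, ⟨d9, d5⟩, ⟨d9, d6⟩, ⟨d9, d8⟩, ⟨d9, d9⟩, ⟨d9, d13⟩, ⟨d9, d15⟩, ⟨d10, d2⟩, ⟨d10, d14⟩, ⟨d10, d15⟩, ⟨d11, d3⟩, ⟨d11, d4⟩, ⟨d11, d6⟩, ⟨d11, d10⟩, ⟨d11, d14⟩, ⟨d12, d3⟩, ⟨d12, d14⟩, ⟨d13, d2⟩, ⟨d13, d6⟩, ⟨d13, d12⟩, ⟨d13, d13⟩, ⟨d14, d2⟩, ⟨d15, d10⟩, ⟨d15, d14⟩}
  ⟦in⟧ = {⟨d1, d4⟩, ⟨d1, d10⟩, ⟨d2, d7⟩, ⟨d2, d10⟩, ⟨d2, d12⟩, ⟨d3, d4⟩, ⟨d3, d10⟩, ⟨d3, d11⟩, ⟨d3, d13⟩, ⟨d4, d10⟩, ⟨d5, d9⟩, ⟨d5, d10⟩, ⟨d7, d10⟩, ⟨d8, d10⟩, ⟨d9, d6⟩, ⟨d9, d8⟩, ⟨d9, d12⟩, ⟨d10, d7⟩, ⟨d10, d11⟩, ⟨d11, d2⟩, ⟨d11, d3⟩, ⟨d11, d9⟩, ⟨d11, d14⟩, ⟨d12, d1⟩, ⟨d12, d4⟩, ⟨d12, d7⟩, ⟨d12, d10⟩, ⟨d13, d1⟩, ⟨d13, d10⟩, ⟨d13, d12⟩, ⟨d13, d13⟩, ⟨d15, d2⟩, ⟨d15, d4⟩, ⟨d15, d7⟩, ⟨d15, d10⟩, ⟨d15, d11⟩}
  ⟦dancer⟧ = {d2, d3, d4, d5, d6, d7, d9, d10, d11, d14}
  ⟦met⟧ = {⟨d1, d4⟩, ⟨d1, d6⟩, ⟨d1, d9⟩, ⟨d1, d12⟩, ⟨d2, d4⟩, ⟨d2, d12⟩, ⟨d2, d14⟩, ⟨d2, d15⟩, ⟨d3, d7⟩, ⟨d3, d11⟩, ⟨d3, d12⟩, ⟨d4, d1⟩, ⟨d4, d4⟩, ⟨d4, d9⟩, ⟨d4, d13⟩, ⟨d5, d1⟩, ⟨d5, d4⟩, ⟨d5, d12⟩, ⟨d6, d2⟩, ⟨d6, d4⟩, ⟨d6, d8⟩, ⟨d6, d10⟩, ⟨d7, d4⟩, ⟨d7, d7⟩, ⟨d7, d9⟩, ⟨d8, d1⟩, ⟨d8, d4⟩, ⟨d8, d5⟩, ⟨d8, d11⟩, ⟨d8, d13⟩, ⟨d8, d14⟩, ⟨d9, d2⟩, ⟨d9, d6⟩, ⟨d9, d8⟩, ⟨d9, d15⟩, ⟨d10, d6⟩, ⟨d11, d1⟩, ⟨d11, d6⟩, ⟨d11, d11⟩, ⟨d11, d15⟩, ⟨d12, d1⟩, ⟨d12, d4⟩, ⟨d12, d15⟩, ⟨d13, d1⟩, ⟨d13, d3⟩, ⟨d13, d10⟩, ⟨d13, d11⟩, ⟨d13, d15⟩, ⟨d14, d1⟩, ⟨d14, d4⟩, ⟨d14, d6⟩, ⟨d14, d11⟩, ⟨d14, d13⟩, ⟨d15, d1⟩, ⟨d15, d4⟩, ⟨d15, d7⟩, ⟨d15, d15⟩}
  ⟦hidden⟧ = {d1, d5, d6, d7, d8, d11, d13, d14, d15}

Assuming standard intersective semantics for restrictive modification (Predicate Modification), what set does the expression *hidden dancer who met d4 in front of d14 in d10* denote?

{d5, d7}

⟦who met d4⟧ = {x : ⟨x, d4⟩ ∈ ⟦met⟧} = {d1, d2, d4, d5, d6, d7, d8, d12, d14, d15}
⟦in front of d14⟧ = {x : ⟨x, d14⟩ ∈ ⟦in front of⟧} = {d1, d3, d4, d5, d7, d8, d10, d11, d12, d15}
⟦in d10⟧ = {x : ⟨x, d10⟩ ∈ ⟦in⟧} = {d1, d2, d3, d4, d5, d7, d8, d12, d13, d15}
⟦dancer⟧ = {d2, d3, d4, d5, d6, d7, d9, d10, d11, d14}
… ∩ ⟦who met d4⟧ = {d2, d3, d4, d5, d6, d7, d9, d10, d11, d14} ∩ {d1, d2, d4, d5, d6, d7, d8, d12, d14, d15} = {d2, d4, d5, d6, d7, d14}
… ∩ ⟦in front of d14⟧ = {d2, d4, d5, d6, d7, d14} ∩ {d1, d3, d4, d5, d7, d8, d10, d11, d12, d15} = {d4, d5, d7}
… ∩ ⟦in d10⟧ = {d4, d5, d7} ∩ {d1, d2, d3, d4, d5, d7, d8, d12, d13, d15} = {d4, d5, d7}
… ∩ ⟦hidden⟧ = {d4, d5, d7} ∩ {d1, d5, d6, d7, d8, d11, d13, d14, d15} = {d5, d7}
So ⟦hidden dancer who met d4 in front of d14 in d10⟧ = {d5, d7}.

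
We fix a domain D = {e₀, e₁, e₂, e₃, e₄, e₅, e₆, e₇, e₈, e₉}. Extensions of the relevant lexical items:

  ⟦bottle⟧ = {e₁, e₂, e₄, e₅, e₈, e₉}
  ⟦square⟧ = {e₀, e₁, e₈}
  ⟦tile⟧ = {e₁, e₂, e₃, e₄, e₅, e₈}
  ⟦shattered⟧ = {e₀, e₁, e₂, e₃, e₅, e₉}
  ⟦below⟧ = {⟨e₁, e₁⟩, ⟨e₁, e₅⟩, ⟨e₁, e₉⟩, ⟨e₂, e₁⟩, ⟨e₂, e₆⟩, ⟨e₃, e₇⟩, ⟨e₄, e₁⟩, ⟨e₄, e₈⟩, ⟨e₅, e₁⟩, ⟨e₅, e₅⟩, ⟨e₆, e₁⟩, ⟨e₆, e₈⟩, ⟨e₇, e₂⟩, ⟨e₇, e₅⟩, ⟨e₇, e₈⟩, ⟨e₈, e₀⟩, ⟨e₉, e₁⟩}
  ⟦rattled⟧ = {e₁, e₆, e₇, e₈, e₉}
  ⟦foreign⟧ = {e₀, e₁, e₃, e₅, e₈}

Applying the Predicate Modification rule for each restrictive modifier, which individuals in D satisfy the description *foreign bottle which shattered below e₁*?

⟦which shattered⟧ = ⟦shattered⟧ = {e₀, e₁, e₂, e₃, e₅, e₉}
⟦below e₁⟧ = {x : ⟨x, e₁⟩ ∈ ⟦below⟧} = {e₁, e₂, e₄, e₅, e₆, e₉}
⟦bottle⟧ = {e₁, e₂, e₄, e₅, e₈, e₉}
… ∩ ⟦which shattered⟧ = {e₁, e₂, e₄, e₅, e₈, e₉} ∩ {e₀, e₁, e₂, e₃, e₅, e₉} = {e₁, e₂, e₅, e₉}
… ∩ ⟦below e₁⟧ = {e₁, e₂, e₅, e₉} ∩ {e₁, e₂, e₄, e₅, e₆, e₉} = {e₁, e₂, e₅, e₉}
… ∩ ⟦foreign⟧ = {e₁, e₂, e₅, e₉} ∩ {e₀, e₁, e₃, e₅, e₈} = {e₁, e₅}
So ⟦foreign bottle which shattered below e₁⟧ = {e₁, e₅}.

{e₁, e₅}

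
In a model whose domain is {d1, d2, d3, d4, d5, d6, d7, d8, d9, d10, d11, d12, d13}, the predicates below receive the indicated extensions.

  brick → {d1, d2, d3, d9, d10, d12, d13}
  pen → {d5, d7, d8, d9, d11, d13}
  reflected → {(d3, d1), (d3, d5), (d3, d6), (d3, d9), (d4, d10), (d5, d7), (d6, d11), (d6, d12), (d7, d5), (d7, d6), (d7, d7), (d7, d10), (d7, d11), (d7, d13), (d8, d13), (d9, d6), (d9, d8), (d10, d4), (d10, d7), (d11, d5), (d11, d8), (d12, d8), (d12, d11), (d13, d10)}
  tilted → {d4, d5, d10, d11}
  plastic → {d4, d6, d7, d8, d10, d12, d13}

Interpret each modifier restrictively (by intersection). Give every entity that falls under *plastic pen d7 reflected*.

⟦d7 reflected⟧ = {x : ⟨d7, x⟩ ∈ ⟦reflected⟧} = {d5, d6, d7, d10, d11, d13}
⟦pen⟧ = {d5, d7, d8, d9, d11, d13}
… ∩ ⟦d7 reflected⟧ = {d5, d7, d8, d9, d11, d13} ∩ {d5, d6, d7, d10, d11, d13} = {d5, d7, d11, d13}
… ∩ ⟦plastic⟧ = {d5, d7, d11, d13} ∩ {d4, d6, d7, d8, d10, d12, d13} = {d7, d13}
So ⟦plastic pen d7 reflected⟧ = {d7, d13}.

{d7, d13}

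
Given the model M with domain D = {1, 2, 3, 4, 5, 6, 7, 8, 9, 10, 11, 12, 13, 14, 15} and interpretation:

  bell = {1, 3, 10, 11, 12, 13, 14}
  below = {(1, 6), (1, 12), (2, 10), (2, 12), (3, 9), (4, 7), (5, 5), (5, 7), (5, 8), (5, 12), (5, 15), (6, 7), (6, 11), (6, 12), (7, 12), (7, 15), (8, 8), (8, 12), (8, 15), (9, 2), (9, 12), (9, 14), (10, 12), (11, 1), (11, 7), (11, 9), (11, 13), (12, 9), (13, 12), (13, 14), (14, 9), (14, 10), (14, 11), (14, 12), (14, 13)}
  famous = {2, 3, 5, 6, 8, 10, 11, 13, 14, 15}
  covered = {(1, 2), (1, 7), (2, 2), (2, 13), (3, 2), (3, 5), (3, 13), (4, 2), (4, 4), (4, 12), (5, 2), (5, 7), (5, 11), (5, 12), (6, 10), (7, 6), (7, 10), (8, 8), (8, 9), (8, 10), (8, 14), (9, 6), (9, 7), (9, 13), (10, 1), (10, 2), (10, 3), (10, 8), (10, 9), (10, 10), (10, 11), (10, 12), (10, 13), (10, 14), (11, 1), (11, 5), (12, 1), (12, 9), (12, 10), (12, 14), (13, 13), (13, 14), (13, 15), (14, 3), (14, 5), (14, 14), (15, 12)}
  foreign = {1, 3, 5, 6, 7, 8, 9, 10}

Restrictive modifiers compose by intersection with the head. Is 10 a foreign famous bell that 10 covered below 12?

yes

⟦that 10 covered⟧ = {x : ⟨10, x⟩ ∈ ⟦covered⟧} = {1, 2, 3, 8, 9, 10, 11, 12, 13, 14}
⟦below 12⟧ = {x : ⟨x, 12⟩ ∈ ⟦below⟧} = {1, 2, 5, 6, 7, 8, 9, 10, 13, 14}
⟦bell⟧ = {1, 3, 10, 11, 12, 13, 14}
… ∩ ⟦that 10 covered⟧ = {1, 3, 10, 11, 12, 13, 14} ∩ {1, 2, 3, 8, 9, 10, 11, 12, 13, 14} = {1, 3, 10, 11, 12, 13, 14}
… ∩ ⟦below 12⟧ = {1, 3, 10, 11, 12, 13, 14} ∩ {1, 2, 5, 6, 7, 8, 9, 10, 13, 14} = {1, 10, 13, 14}
… ∩ ⟦foreign⟧ = {1, 10, 13, 14} ∩ {1, 3, 5, 6, 7, 8, 9, 10} = {1, 10}
… ∩ ⟦famous⟧ = {1, 10} ∩ {2, 3, 5, 6, 8, 10, 11, 13, 14, 15} = {10}
⟦foreign famous bell that 10 covered below 12⟧ = {10}; 10 ∈ this set.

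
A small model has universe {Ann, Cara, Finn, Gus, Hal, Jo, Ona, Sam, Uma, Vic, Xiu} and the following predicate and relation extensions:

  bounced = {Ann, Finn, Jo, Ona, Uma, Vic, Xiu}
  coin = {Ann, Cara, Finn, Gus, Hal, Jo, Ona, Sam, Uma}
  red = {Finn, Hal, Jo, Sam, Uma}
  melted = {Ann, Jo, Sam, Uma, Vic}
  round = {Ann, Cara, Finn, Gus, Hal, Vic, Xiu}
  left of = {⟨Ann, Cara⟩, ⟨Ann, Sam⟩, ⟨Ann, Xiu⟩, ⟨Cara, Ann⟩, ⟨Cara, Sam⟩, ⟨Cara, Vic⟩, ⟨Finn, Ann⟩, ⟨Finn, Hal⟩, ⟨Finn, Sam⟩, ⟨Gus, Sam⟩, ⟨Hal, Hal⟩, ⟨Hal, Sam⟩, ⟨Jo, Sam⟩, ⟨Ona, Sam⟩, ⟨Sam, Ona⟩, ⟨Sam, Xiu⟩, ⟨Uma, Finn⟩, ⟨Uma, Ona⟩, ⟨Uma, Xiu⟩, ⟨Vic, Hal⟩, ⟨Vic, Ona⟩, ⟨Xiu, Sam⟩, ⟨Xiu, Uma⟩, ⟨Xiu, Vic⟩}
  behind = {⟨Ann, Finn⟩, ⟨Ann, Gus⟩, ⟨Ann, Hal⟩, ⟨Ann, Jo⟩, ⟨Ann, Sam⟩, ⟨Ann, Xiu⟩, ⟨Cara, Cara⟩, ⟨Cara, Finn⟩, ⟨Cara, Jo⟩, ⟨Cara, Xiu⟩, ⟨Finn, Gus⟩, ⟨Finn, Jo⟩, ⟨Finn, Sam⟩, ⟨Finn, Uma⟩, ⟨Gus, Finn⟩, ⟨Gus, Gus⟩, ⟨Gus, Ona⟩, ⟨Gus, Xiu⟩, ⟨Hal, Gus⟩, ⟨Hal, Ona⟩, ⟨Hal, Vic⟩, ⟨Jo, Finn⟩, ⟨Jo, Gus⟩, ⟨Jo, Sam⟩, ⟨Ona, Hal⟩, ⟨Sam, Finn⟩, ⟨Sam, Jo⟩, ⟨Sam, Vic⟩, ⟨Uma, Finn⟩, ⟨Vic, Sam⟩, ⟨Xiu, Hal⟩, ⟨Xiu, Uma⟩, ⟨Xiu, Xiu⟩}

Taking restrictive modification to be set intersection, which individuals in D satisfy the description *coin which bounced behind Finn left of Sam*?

{Ann, Jo}

⟦which bounced⟧ = ⟦bounced⟧ = {Ann, Finn, Jo, Ona, Uma, Vic, Xiu}
⟦behind Finn⟧ = {x : ⟨x, Finn⟩ ∈ ⟦behind⟧} = {Ann, Cara, Gus, Jo, Sam, Uma}
⟦left of Sam⟧ = {x : ⟨x, Sam⟩ ∈ ⟦left of⟧} = {Ann, Cara, Finn, Gus, Hal, Jo, Ona, Xiu}
⟦coin⟧ = {Ann, Cara, Finn, Gus, Hal, Jo, Ona, Sam, Uma}
… ∩ ⟦which bounced⟧ = {Ann, Cara, Finn, Gus, Hal, Jo, Ona, Sam, Uma} ∩ {Ann, Finn, Jo, Ona, Uma, Vic, Xiu} = {Ann, Finn, Jo, Ona, Uma}
… ∩ ⟦behind Finn⟧ = {Ann, Finn, Jo, Ona, Uma} ∩ {Ann, Cara, Gus, Jo, Sam, Uma} = {Ann, Jo, Uma}
… ∩ ⟦left of Sam⟧ = {Ann, Jo, Uma} ∩ {Ann, Cara, Finn, Gus, Hal, Jo, Ona, Xiu} = {Ann, Jo}
So ⟦coin which bounced behind Finn left of Sam⟧ = {Ann, Jo}.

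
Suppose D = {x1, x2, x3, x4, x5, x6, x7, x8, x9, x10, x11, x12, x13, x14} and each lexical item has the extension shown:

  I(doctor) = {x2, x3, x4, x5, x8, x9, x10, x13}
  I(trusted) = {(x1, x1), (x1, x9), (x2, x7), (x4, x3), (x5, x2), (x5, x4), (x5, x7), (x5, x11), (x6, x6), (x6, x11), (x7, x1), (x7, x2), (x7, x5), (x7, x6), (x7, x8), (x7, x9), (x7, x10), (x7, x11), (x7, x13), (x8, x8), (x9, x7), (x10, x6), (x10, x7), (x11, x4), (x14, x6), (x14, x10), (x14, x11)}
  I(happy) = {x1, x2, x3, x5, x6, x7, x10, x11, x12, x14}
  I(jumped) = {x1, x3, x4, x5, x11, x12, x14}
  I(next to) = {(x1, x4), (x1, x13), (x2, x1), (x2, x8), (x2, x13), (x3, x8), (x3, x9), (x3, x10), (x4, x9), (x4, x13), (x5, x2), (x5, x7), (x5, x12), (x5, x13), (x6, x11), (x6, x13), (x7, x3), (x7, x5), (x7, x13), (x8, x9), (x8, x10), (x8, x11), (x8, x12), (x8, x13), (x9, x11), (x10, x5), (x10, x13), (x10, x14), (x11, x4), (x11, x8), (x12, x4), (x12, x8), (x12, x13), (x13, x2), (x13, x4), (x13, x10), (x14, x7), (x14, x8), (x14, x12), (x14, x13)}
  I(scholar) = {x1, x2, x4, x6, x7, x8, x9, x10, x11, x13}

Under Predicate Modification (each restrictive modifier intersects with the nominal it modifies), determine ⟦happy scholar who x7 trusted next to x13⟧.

⟦who x7 trusted⟧ = {x : ⟨x7, x⟩ ∈ ⟦trusted⟧} = {x1, x2, x5, x6, x8, x9, x10, x11, x13}
⟦next to x13⟧ = {x : ⟨x, x13⟩ ∈ ⟦next to⟧} = {x1, x2, x4, x5, x6, x7, x8, x10, x12, x14}
⟦scholar⟧ = {x1, x2, x4, x6, x7, x8, x9, x10, x11, x13}
… ∩ ⟦who x7 trusted⟧ = {x1, x2, x4, x6, x7, x8, x9, x10, x11, x13} ∩ {x1, x2, x5, x6, x8, x9, x10, x11, x13} = {x1, x2, x6, x8, x9, x10, x11, x13}
… ∩ ⟦next to x13⟧ = {x1, x2, x6, x8, x9, x10, x11, x13} ∩ {x1, x2, x4, x5, x6, x7, x8, x10, x12, x14} = {x1, x2, x6, x8, x10}
… ∩ ⟦happy⟧ = {x1, x2, x6, x8, x10} ∩ {x1, x2, x3, x5, x6, x7, x10, x11, x12, x14} = {x1, x2, x6, x10}
So ⟦happy scholar who x7 trusted next to x13⟧ = {x1, x2, x6, x10}.

{x1, x2, x6, x10}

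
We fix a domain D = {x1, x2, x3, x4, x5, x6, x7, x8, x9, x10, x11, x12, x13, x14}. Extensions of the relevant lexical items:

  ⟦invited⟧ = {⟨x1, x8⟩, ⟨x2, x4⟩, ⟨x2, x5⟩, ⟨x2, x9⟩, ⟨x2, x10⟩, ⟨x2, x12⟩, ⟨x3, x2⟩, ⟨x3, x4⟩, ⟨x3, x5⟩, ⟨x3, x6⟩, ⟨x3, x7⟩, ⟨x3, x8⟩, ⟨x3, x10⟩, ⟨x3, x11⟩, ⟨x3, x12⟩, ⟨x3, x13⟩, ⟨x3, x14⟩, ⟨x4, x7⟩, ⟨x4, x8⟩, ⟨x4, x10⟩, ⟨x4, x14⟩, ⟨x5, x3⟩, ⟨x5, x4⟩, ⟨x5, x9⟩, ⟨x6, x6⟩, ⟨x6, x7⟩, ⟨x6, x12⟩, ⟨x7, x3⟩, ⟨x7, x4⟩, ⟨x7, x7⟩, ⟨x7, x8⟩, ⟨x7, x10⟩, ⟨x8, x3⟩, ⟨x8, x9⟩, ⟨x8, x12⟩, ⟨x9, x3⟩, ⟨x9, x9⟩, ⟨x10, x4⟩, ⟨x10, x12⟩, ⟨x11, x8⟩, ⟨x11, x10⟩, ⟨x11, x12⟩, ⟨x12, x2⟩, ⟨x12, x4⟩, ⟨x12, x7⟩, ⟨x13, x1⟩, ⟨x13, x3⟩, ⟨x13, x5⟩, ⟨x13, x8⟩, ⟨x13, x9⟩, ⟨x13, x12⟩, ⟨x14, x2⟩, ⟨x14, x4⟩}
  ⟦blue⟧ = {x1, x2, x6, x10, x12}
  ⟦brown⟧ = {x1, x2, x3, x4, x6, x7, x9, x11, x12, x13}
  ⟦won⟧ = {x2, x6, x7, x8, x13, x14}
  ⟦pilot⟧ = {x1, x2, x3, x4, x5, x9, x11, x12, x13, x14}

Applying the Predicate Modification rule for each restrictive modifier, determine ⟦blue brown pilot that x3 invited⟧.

⟦that x3 invited⟧ = {x : ⟨x3, x⟩ ∈ ⟦invited⟧} = {x2, x4, x5, x6, x7, x8, x10, x11, x12, x13, x14}
⟦pilot⟧ = {x1, x2, x3, x4, x5, x9, x11, x12, x13, x14}
… ∩ ⟦that x3 invited⟧ = {x1, x2, x3, x4, x5, x9, x11, x12, x13, x14} ∩ {x2, x4, x5, x6, x7, x8, x10, x11, x12, x13, x14} = {x2, x4, x5, x11, x12, x13, x14}
… ∩ ⟦blue⟧ = {x2, x4, x5, x11, x12, x13, x14} ∩ {x1, x2, x6, x10, x12} = {x2, x12}
… ∩ ⟦brown⟧ = {x2, x12} ∩ {x1, x2, x3, x4, x6, x7, x9, x11, x12, x13} = {x2, x12}
So ⟦blue brown pilot that x3 invited⟧ = {x2, x12}.

{x2, x12}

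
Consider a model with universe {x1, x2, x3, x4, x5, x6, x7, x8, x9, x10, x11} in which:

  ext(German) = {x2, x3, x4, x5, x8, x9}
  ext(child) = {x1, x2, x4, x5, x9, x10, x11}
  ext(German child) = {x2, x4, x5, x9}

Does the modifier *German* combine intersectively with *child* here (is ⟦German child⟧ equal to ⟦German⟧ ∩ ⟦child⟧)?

yes

⟦German⟧ ∩ ⟦child⟧ = {x2, x3, x4, x5, x8, x9} ∩ {x1, x2, x4, x5, x9, x10, x11} = {x2, x4, x5, x9}
Observed ⟦German child⟧ = {x2, x4, x5, x9}.
These coincide, so the modifier is intersective here.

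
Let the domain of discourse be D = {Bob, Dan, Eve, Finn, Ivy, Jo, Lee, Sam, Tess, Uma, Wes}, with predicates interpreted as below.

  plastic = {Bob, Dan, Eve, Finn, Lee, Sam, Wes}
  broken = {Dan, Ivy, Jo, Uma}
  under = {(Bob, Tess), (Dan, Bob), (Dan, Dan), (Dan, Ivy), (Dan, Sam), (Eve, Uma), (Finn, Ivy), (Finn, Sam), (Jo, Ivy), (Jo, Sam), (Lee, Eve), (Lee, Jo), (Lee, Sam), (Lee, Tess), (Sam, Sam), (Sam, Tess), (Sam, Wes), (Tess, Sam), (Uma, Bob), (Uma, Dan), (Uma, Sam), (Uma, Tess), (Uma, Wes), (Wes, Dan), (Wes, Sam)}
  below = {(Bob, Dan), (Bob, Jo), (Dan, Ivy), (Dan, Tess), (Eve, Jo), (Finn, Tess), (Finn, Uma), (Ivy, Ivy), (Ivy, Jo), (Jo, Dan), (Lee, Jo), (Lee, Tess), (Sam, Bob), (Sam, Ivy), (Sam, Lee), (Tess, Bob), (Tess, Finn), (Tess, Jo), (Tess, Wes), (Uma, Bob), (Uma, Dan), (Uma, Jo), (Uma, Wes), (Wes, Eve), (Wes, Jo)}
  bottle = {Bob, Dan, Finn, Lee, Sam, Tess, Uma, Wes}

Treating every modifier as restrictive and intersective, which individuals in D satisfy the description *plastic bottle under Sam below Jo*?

{Lee, Wes}

⟦under Sam⟧ = {x : ⟨x, Sam⟩ ∈ ⟦under⟧} = {Dan, Finn, Jo, Lee, Sam, Tess, Uma, Wes}
⟦below Jo⟧ = {x : ⟨x, Jo⟩ ∈ ⟦below⟧} = {Bob, Eve, Ivy, Lee, Tess, Uma, Wes}
⟦bottle⟧ = {Bob, Dan, Finn, Lee, Sam, Tess, Uma, Wes}
… ∩ ⟦under Sam⟧ = {Bob, Dan, Finn, Lee, Sam, Tess, Uma, Wes} ∩ {Dan, Finn, Jo, Lee, Sam, Tess, Uma, Wes} = {Dan, Finn, Lee, Sam, Tess, Uma, Wes}
… ∩ ⟦below Jo⟧ = {Dan, Finn, Lee, Sam, Tess, Uma, Wes} ∩ {Bob, Eve, Ivy, Lee, Tess, Uma, Wes} = {Lee, Tess, Uma, Wes}
… ∩ ⟦plastic⟧ = {Lee, Tess, Uma, Wes} ∩ {Bob, Dan, Eve, Finn, Lee, Sam, Wes} = {Lee, Wes}
So ⟦plastic bottle under Sam below Jo⟧ = {Lee, Wes}.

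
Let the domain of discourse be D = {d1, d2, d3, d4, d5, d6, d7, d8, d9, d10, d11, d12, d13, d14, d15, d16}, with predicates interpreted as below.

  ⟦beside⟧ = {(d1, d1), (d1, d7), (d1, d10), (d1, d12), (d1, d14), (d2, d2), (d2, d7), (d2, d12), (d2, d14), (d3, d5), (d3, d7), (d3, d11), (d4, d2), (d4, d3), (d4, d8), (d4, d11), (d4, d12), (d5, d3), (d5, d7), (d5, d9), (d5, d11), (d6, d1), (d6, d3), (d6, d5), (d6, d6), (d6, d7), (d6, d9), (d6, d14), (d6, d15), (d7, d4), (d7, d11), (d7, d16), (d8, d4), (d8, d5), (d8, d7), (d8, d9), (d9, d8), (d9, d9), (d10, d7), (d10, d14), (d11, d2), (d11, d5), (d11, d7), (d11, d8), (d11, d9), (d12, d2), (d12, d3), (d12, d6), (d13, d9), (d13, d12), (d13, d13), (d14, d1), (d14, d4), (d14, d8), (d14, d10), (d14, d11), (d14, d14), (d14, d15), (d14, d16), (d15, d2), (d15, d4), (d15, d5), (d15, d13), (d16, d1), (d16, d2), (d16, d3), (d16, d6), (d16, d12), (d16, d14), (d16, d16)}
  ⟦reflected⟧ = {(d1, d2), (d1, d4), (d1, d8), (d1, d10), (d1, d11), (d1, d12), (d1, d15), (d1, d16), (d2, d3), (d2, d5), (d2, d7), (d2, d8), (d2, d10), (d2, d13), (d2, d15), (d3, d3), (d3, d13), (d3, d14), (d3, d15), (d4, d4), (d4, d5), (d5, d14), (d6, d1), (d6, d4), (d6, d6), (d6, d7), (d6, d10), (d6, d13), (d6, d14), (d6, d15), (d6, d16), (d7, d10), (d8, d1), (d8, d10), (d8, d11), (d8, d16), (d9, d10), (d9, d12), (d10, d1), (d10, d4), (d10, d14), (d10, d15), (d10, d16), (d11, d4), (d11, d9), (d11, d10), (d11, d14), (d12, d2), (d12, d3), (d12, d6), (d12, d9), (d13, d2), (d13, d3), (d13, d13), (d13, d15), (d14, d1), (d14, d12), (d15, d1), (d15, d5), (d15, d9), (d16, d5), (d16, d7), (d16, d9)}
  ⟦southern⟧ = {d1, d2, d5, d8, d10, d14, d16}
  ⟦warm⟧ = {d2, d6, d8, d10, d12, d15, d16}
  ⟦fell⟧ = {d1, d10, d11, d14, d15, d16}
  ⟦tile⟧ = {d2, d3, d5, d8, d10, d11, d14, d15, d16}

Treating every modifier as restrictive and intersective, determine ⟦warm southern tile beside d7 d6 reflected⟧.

⟦beside d7⟧ = {x : ⟨x, d7⟩ ∈ ⟦beside⟧} = {d1, d2, d3, d5, d6, d8, d10, d11}
⟦d6 reflected⟧ = {x : ⟨d6, x⟩ ∈ ⟦reflected⟧} = {d1, d4, d6, d7, d10, d13, d14, d15, d16}
⟦tile⟧ = {d2, d3, d5, d8, d10, d11, d14, d15, d16}
… ∩ ⟦beside d7⟧ = {d2, d3, d5, d8, d10, d11, d14, d15, d16} ∩ {d1, d2, d3, d5, d6, d8, d10, d11} = {d2, d3, d5, d8, d10, d11}
… ∩ ⟦d6 reflected⟧ = {d2, d3, d5, d8, d10, d11} ∩ {d1, d4, d6, d7, d10, d13, d14, d15, d16} = {d10}
… ∩ ⟦warm⟧ = {d10} ∩ {d2, d6, d8, d10, d12, d15, d16} = {d10}
… ∩ ⟦southern⟧ = {d10} ∩ {d1, d2, d5, d8, d10, d14, d16} = {d10}
So ⟦warm southern tile beside d7 d6 reflected⟧ = {d10}.

{d10}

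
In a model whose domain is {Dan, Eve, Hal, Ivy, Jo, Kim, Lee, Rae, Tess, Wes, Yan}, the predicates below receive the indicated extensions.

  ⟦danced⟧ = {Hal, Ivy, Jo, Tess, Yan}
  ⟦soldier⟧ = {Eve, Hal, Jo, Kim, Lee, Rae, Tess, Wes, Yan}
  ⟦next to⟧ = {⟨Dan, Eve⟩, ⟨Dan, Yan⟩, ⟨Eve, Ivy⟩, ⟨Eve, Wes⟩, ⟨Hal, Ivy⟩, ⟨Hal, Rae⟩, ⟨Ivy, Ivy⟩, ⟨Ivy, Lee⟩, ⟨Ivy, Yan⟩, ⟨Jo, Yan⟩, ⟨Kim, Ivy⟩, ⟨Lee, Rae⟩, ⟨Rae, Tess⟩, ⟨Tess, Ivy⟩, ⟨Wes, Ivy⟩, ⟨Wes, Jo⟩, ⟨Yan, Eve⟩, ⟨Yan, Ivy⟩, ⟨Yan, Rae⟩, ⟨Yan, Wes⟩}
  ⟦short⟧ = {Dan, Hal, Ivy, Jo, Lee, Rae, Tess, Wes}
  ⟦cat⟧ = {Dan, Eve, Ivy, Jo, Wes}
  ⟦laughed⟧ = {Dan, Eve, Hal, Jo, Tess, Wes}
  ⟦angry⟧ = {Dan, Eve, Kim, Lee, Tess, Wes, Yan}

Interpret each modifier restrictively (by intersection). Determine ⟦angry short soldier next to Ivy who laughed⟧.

{Tess, Wes}

⟦next to Ivy⟧ = {x : ⟨x, Ivy⟩ ∈ ⟦next to⟧} = {Eve, Hal, Ivy, Kim, Tess, Wes, Yan}
⟦who laughed⟧ = ⟦laughed⟧ = {Dan, Eve, Hal, Jo, Tess, Wes}
⟦soldier⟧ = {Eve, Hal, Jo, Kim, Lee, Rae, Tess, Wes, Yan}
… ∩ ⟦next to Ivy⟧ = {Eve, Hal, Jo, Kim, Lee, Rae, Tess, Wes, Yan} ∩ {Eve, Hal, Ivy, Kim, Tess, Wes, Yan} = {Eve, Hal, Kim, Tess, Wes, Yan}
… ∩ ⟦who laughed⟧ = {Eve, Hal, Kim, Tess, Wes, Yan} ∩ {Dan, Eve, Hal, Jo, Tess, Wes} = {Eve, Hal, Tess, Wes}
… ∩ ⟦angry⟧ = {Eve, Hal, Tess, Wes} ∩ {Dan, Eve, Kim, Lee, Tess, Wes, Yan} = {Eve, Tess, Wes}
… ∩ ⟦short⟧ = {Eve, Tess, Wes} ∩ {Dan, Hal, Ivy, Jo, Lee, Rae, Tess, Wes} = {Tess, Wes}
So ⟦angry short soldier next to Ivy who laughed⟧ = {Tess, Wes}.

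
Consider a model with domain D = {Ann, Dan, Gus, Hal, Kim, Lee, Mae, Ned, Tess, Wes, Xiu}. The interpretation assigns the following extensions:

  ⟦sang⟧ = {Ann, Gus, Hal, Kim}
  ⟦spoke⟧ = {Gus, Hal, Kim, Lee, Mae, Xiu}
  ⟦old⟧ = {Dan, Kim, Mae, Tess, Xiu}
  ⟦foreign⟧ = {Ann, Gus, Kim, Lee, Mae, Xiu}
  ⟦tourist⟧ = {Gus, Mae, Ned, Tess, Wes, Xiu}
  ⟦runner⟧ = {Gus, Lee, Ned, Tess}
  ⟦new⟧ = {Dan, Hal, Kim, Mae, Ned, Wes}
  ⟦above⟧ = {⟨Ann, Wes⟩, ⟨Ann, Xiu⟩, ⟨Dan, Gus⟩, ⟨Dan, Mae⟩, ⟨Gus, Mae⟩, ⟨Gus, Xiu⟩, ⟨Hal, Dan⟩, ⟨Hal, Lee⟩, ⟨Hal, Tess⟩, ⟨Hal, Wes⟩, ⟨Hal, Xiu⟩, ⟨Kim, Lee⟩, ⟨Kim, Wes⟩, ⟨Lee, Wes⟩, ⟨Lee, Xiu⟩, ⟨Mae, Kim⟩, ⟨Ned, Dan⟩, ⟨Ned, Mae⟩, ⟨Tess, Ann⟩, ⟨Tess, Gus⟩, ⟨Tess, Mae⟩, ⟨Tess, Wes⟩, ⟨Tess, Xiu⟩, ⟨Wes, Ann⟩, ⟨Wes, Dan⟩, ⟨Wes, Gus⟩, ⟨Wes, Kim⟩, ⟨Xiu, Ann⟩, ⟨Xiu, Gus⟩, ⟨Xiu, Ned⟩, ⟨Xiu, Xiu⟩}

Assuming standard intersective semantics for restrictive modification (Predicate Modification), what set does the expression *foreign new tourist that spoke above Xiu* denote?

⟦that spoke⟧ = ⟦spoke⟧ = {Gus, Hal, Kim, Lee, Mae, Xiu}
⟦above Xiu⟧ = {x : ⟨x, Xiu⟩ ∈ ⟦above⟧} = {Ann, Gus, Hal, Lee, Tess, Xiu}
⟦tourist⟧ = {Gus, Mae, Ned, Tess, Wes, Xiu}
… ∩ ⟦that spoke⟧ = {Gus, Mae, Ned, Tess, Wes, Xiu} ∩ {Gus, Hal, Kim, Lee, Mae, Xiu} = {Gus, Mae, Xiu}
… ∩ ⟦above Xiu⟧ = {Gus, Mae, Xiu} ∩ {Ann, Gus, Hal, Lee, Tess, Xiu} = {Gus, Xiu}
… ∩ ⟦foreign⟧ = {Gus, Xiu} ∩ {Ann, Gus, Kim, Lee, Mae, Xiu} = {Gus, Xiu}
… ∩ ⟦new⟧ = {Gus, Xiu} ∩ {Dan, Hal, Kim, Mae, Ned, Wes} = ∅
So ⟦foreign new tourist that spoke above Xiu⟧ = ∅.

∅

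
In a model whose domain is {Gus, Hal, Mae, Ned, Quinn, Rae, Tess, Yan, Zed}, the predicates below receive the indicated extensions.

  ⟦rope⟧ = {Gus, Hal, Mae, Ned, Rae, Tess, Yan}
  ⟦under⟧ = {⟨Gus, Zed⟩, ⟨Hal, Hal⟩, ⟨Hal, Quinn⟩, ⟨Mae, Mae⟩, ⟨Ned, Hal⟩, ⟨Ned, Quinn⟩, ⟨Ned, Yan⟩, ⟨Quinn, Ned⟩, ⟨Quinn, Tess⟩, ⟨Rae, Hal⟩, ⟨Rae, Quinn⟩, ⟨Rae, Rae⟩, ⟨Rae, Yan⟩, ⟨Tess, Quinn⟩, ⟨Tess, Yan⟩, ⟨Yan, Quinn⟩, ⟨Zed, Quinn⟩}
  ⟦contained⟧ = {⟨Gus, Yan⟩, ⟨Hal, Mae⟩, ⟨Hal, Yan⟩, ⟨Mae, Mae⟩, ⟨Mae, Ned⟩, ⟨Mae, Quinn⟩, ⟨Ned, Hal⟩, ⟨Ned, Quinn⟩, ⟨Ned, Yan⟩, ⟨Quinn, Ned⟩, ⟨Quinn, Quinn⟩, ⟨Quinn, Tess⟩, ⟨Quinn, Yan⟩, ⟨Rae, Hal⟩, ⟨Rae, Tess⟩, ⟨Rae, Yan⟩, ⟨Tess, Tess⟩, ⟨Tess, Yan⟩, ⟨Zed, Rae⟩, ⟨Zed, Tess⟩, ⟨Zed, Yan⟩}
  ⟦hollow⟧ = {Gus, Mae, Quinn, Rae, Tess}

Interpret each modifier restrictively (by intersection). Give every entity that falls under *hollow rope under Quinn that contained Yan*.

{Rae, Tess}

⟦under Quinn⟧ = {x : ⟨x, Quinn⟩ ∈ ⟦under⟧} = {Hal, Ned, Rae, Tess, Yan, Zed}
⟦that contained Yan⟧ = {x : ⟨x, Yan⟩ ∈ ⟦contained⟧} = {Gus, Hal, Ned, Quinn, Rae, Tess, Zed}
⟦rope⟧ = {Gus, Hal, Mae, Ned, Rae, Tess, Yan}
… ∩ ⟦under Quinn⟧ = {Gus, Hal, Mae, Ned, Rae, Tess, Yan} ∩ {Hal, Ned, Rae, Tess, Yan, Zed} = {Hal, Ned, Rae, Tess, Yan}
… ∩ ⟦that contained Yan⟧ = {Hal, Ned, Rae, Tess, Yan} ∩ {Gus, Hal, Ned, Quinn, Rae, Tess, Zed} = {Hal, Ned, Rae, Tess}
… ∩ ⟦hollow⟧ = {Hal, Ned, Rae, Tess} ∩ {Gus, Mae, Quinn, Rae, Tess} = {Rae, Tess}
So ⟦hollow rope under Quinn that contained Yan⟧ = {Rae, Tess}.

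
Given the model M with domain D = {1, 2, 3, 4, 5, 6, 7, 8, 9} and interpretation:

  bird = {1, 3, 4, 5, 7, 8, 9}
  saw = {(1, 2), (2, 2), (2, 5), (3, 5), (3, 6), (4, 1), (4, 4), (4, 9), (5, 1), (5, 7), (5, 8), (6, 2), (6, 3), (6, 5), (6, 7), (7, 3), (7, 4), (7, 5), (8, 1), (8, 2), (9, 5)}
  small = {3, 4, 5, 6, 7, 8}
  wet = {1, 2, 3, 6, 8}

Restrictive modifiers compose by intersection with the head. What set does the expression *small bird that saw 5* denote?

{3, 7}

⟦that saw 5⟧ = {x : ⟨x, 5⟩ ∈ ⟦saw⟧} = {2, 3, 6, 7, 9}
⟦bird⟧ = {1, 3, 4, 5, 7, 8, 9}
… ∩ ⟦that saw 5⟧ = {1, 3, 4, 5, 7, 8, 9} ∩ {2, 3, 6, 7, 9} = {3, 7, 9}
… ∩ ⟦small⟧ = {3, 7, 9} ∩ {3, 4, 5, 6, 7, 8} = {3, 7}
So ⟦small bird that saw 5⟧ = {3, 7}.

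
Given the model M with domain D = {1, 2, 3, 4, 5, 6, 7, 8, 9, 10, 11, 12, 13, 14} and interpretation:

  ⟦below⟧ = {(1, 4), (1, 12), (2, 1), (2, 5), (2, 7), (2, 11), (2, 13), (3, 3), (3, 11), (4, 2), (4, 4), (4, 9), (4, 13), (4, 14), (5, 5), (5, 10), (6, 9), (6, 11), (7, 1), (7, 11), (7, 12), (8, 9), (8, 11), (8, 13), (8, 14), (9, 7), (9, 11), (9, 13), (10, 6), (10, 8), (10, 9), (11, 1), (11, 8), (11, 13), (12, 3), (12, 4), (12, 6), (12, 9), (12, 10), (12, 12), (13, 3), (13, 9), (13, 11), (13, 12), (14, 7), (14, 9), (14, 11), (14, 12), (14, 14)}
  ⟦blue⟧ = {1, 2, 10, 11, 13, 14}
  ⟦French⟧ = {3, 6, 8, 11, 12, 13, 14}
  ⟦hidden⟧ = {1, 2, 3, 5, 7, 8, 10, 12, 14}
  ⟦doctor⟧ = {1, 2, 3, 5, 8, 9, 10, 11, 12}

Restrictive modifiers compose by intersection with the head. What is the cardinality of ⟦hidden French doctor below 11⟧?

2

⟦below 11⟧ = {x : ⟨x, 11⟩ ∈ ⟦below⟧} = {2, 3, 6, 7, 8, 9, 13, 14}
⟦doctor⟧ = {1, 2, 3, 5, 8, 9, 10, 11, 12}
… ∩ ⟦below 11⟧ = {1, 2, 3, 5, 8, 9, 10, 11, 12} ∩ {2, 3, 6, 7, 8, 9, 13, 14} = {2, 3, 8, 9}
… ∩ ⟦hidden⟧ = {2, 3, 8, 9} ∩ {1, 2, 3, 5, 7, 8, 10, 12, 14} = {2, 3, 8}
… ∩ ⟦French⟧ = {2, 3, 8} ∩ {3, 6, 8, 11, 12, 13, 14} = {3, 8}
⟦hidden French doctor below 11⟧ = {3, 8}, so the cardinality is 2.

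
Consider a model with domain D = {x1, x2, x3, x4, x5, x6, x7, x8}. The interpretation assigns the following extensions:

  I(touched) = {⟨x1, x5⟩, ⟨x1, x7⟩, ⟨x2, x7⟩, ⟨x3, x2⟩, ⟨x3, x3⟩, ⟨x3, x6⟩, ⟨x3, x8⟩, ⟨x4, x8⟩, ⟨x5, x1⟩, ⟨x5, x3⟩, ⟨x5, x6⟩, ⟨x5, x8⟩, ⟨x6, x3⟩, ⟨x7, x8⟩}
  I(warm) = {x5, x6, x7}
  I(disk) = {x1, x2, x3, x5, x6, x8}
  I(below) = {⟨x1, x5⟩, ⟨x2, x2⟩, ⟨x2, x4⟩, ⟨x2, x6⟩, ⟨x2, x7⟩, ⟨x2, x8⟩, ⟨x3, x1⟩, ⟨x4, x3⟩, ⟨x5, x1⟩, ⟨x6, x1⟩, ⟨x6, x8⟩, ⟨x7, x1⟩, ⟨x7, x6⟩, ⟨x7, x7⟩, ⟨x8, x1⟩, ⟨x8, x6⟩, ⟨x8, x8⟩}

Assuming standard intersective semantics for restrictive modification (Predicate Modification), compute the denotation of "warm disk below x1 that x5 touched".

⟦below x1⟧ = {x : ⟨x, x1⟩ ∈ ⟦below⟧} = {x3, x5, x6, x7, x8}
⟦that x5 touched⟧ = {x : ⟨x5, x⟩ ∈ ⟦touched⟧} = {x1, x3, x6, x8}
⟦disk⟧ = {x1, x2, x3, x5, x6, x8}
… ∩ ⟦below x1⟧ = {x1, x2, x3, x5, x6, x8} ∩ {x3, x5, x6, x7, x8} = {x3, x5, x6, x8}
… ∩ ⟦that x5 touched⟧ = {x3, x5, x6, x8} ∩ {x1, x3, x6, x8} = {x3, x6, x8}
… ∩ ⟦warm⟧ = {x3, x6, x8} ∩ {x5, x6, x7} = {x6}
So ⟦warm disk below x1 that x5 touched⟧ = {x6}.

{x6}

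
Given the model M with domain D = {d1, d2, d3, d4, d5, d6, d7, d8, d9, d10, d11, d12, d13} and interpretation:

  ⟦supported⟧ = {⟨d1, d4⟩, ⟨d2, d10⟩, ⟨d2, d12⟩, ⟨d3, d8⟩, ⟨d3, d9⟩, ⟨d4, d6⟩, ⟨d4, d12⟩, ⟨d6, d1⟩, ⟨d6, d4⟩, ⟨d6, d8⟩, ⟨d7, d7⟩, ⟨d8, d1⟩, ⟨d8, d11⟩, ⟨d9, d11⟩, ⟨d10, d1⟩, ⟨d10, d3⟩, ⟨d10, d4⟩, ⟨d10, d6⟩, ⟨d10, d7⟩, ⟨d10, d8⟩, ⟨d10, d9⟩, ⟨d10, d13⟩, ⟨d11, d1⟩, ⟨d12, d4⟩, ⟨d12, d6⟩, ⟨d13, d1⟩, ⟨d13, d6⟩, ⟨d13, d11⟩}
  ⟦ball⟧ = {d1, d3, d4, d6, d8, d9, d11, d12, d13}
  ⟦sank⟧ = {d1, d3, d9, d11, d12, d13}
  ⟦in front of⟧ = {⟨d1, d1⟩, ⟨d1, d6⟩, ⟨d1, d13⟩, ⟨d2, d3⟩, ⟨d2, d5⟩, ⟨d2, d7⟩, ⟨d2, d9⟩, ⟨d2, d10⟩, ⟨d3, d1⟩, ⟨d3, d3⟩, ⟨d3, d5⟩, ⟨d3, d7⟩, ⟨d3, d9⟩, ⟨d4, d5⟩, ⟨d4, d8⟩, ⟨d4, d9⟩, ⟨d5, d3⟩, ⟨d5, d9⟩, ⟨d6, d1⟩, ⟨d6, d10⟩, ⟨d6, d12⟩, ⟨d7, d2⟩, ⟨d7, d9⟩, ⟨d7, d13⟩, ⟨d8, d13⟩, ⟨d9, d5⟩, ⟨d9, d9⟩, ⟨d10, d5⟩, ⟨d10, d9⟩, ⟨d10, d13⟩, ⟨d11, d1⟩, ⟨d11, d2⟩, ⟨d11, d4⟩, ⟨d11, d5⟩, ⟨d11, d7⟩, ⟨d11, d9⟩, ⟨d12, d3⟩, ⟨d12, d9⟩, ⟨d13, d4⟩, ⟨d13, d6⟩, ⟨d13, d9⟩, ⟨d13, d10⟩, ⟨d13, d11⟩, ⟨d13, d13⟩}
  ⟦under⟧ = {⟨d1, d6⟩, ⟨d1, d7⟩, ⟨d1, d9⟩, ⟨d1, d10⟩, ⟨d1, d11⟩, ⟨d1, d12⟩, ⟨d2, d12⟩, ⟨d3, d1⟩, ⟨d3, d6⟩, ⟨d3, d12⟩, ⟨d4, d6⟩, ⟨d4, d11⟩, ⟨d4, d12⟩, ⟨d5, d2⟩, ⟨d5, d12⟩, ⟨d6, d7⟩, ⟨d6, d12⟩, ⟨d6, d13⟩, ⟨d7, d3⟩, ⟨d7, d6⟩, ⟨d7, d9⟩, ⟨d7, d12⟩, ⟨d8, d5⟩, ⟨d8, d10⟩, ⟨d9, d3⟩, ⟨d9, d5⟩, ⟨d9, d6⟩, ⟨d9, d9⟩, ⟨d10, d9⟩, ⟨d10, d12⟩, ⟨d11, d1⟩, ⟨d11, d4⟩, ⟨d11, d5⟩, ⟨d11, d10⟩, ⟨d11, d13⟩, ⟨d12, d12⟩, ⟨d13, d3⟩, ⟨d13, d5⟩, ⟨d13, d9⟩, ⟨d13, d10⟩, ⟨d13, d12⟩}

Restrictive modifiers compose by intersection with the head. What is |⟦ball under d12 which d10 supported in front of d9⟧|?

3

⟦under d12⟧ = {x : ⟨x, d12⟩ ∈ ⟦under⟧} = {d1, d2, d3, d4, d5, d6, d7, d10, d12, d13}
⟦which d10 supported⟧ = {x : ⟨d10, x⟩ ∈ ⟦supported⟧} = {d1, d3, d4, d6, d7, d8, d9, d13}
⟦in front of d9⟧ = {x : ⟨x, d9⟩ ∈ ⟦in front of⟧} = {d2, d3, d4, d5, d7, d9, d10, d11, d12, d13}
⟦ball⟧ = {d1, d3, d4, d6, d8, d9, d11, d12, d13}
… ∩ ⟦under d12⟧ = {d1, d3, d4, d6, d8, d9, d11, d12, d13} ∩ {d1, d2, d3, d4, d5, d6, d7, d10, d12, d13} = {d1, d3, d4, d6, d12, d13}
… ∩ ⟦which d10 supported⟧ = {d1, d3, d4, d6, d12, d13} ∩ {d1, d3, d4, d6, d7, d8, d9, d13} = {d1, d3, d4, d6, d13}
… ∩ ⟦in front of d9⟧ = {d1, d3, d4, d6, d13} ∩ {d2, d3, d4, d5, d7, d9, d10, d11, d12, d13} = {d3, d4, d13}
⟦ball under d12 which d10 supported in front of d9⟧ = {d3, d4, d13}, so the cardinality is 3.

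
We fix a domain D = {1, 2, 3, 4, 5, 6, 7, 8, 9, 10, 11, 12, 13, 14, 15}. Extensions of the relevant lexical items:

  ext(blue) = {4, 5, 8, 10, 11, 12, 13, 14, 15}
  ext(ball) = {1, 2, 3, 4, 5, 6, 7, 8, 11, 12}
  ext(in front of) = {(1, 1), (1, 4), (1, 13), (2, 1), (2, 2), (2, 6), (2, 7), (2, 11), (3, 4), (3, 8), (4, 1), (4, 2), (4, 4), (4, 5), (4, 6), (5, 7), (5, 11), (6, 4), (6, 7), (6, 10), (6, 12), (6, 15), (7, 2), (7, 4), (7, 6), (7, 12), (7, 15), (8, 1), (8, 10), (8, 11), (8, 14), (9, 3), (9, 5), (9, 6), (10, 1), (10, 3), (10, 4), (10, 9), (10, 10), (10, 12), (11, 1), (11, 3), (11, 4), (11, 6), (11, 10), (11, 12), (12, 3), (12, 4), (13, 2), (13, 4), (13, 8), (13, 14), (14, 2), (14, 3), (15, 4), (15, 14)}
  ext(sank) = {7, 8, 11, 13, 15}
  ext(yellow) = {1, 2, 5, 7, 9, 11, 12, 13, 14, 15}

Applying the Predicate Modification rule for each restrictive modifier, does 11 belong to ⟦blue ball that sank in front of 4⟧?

yes

⟦that sank⟧ = ⟦sank⟧ = {7, 8, 11, 13, 15}
⟦in front of 4⟧ = {x : ⟨x, 4⟩ ∈ ⟦in front of⟧} = {1, 3, 4, 6, 7, 10, 11, 12, 13, 15}
⟦ball⟧ = {1, 2, 3, 4, 5, 6, 7, 8, 11, 12}
… ∩ ⟦that sank⟧ = {1, 2, 3, 4, 5, 6, 7, 8, 11, 12} ∩ {7, 8, 11, 13, 15} = {7, 8, 11}
… ∩ ⟦in front of 4⟧ = {7, 8, 11} ∩ {1, 3, 4, 6, 7, 10, 11, 12, 13, 15} = {7, 11}
… ∩ ⟦blue⟧ = {7, 11} ∩ {4, 5, 8, 10, 11, 12, 13, 14, 15} = {11}
⟦blue ball that sank in front of 4⟧ = {11}; 11 ∈ this set.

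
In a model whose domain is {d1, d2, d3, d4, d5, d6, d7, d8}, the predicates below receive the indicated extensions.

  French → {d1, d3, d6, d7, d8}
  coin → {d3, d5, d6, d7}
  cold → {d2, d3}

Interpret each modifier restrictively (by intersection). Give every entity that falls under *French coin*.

{d3, d6, d7}

⟦coin⟧ = {d3, d5, d6, d7}
… ∩ ⟦French⟧ = {d3, d5, d6, d7} ∩ {d1, d3, d6, d7, d8} = {d3, d6, d7}
So ⟦French coin⟧ = {d3, d6, d7}.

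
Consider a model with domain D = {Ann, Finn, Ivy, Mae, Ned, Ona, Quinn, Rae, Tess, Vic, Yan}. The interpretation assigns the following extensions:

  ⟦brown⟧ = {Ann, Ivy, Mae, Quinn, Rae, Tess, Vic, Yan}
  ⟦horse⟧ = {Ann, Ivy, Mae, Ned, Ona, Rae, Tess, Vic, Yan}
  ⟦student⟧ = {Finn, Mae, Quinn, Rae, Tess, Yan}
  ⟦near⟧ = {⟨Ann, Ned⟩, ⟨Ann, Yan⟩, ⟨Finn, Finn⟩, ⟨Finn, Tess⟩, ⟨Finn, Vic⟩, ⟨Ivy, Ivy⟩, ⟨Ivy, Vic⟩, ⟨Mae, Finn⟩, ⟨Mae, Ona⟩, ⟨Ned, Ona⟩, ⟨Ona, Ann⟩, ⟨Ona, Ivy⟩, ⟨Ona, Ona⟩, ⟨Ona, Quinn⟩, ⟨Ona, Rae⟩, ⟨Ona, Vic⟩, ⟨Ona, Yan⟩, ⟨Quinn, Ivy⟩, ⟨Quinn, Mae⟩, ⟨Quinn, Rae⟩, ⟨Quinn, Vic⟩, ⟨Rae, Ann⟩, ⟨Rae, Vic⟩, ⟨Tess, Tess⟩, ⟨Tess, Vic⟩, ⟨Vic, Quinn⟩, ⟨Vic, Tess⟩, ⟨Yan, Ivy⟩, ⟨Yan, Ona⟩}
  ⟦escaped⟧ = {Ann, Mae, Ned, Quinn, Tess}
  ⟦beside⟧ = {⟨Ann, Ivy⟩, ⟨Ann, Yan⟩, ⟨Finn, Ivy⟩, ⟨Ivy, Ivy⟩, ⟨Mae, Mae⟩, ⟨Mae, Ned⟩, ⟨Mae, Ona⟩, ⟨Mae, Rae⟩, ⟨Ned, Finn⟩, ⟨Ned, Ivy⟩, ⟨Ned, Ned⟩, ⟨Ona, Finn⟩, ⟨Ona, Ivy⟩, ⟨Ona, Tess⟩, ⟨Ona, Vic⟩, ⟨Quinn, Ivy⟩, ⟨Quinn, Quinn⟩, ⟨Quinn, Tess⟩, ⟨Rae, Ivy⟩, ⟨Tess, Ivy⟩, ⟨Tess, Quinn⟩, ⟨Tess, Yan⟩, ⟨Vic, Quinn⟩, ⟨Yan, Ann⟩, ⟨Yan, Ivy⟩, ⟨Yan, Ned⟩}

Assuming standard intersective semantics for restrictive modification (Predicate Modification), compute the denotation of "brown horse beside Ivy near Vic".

{Ivy, Rae, Tess}

⟦beside Ivy⟧ = {x : ⟨x, Ivy⟩ ∈ ⟦beside⟧} = {Ann, Finn, Ivy, Ned, Ona, Quinn, Rae, Tess, Yan}
⟦near Vic⟧ = {x : ⟨x, Vic⟩ ∈ ⟦near⟧} = {Finn, Ivy, Ona, Quinn, Rae, Tess}
⟦horse⟧ = {Ann, Ivy, Mae, Ned, Ona, Rae, Tess, Vic, Yan}
… ∩ ⟦beside Ivy⟧ = {Ann, Ivy, Mae, Ned, Ona, Rae, Tess, Vic, Yan} ∩ {Ann, Finn, Ivy, Ned, Ona, Quinn, Rae, Tess, Yan} = {Ann, Ivy, Ned, Ona, Rae, Tess, Yan}
… ∩ ⟦near Vic⟧ = {Ann, Ivy, Ned, Ona, Rae, Tess, Yan} ∩ {Finn, Ivy, Ona, Quinn, Rae, Tess} = {Ivy, Ona, Rae, Tess}
… ∩ ⟦brown⟧ = {Ivy, Ona, Rae, Tess} ∩ {Ann, Ivy, Mae, Quinn, Rae, Tess, Vic, Yan} = {Ivy, Rae, Tess}
So ⟦brown horse beside Ivy near Vic⟧ = {Ivy, Rae, Tess}.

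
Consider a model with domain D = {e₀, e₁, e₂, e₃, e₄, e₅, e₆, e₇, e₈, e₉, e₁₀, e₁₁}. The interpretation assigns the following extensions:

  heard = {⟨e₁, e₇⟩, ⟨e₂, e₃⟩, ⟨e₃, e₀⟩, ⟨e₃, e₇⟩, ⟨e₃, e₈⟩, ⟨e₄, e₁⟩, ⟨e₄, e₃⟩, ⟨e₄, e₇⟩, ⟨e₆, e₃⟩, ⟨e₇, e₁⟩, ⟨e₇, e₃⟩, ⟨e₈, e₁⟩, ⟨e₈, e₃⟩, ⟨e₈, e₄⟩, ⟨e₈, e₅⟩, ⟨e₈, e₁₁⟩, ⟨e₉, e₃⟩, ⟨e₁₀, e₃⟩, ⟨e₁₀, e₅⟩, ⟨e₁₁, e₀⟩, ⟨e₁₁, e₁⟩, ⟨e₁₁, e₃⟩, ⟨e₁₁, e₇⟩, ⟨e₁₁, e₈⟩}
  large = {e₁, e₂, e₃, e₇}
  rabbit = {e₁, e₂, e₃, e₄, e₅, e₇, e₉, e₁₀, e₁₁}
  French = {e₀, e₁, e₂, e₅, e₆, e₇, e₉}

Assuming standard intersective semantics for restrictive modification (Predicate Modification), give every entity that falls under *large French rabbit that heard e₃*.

{e₂, e₇}

⟦that heard e₃⟧ = {x : ⟨x, e₃⟩ ∈ ⟦heard⟧} = {e₂, e₄, e₆, e₇, e₈, e₉, e₁₀, e₁₁}
⟦rabbit⟧ = {e₁, e₂, e₃, e₄, e₅, e₇, e₉, e₁₀, e₁₁}
… ∩ ⟦that heard e₃⟧ = {e₁, e₂, e₃, e₄, e₅, e₇, e₉, e₁₀, e₁₁} ∩ {e₂, e₄, e₆, e₇, e₈, e₉, e₁₀, e₁₁} = {e₂, e₄, e₇, e₉, e₁₀, e₁₁}
… ∩ ⟦large⟧ = {e₂, e₄, e₇, e₉, e₁₀, e₁₁} ∩ {e₁, e₂, e₃, e₇} = {e₂, e₇}
… ∩ ⟦French⟧ = {e₂, e₇} ∩ {e₀, e₁, e₂, e₅, e₆, e₇, e₉} = {e₂, e₇}
So ⟦large French rabbit that heard e₃⟧ = {e₂, e₇}.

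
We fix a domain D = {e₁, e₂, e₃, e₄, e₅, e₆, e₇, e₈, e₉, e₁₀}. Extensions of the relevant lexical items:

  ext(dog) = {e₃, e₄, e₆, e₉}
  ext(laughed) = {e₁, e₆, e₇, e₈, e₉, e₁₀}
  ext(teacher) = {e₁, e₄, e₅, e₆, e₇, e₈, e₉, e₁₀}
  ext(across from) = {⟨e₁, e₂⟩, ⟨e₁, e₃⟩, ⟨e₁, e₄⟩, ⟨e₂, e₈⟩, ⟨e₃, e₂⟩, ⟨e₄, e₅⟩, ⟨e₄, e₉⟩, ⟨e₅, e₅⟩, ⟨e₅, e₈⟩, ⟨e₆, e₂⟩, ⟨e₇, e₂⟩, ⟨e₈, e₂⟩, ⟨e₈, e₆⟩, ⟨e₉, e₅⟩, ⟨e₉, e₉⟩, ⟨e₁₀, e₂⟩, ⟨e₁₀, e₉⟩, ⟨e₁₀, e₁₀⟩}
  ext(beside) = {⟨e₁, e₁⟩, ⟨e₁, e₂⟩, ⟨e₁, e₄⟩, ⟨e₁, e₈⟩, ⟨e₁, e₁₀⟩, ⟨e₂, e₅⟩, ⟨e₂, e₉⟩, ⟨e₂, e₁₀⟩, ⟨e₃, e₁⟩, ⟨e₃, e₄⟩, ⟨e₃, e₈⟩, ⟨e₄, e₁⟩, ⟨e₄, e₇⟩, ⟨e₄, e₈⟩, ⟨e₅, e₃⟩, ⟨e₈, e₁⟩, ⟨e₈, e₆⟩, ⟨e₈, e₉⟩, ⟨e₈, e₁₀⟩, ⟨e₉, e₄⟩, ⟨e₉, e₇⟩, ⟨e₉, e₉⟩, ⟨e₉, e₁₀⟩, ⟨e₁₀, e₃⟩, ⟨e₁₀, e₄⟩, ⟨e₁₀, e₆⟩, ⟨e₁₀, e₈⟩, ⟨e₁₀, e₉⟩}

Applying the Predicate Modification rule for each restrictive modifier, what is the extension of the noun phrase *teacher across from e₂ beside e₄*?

{e₁, e₁₀}

⟦across from e₂⟧ = {x : ⟨x, e₂⟩ ∈ ⟦across from⟧} = {e₁, e₃, e₆, e₇, e₈, e₁₀}
⟦beside e₄⟧ = {x : ⟨x, e₄⟩ ∈ ⟦beside⟧} = {e₁, e₃, e₉, e₁₀}
⟦teacher⟧ = {e₁, e₄, e₅, e₆, e₇, e₈, e₉, e₁₀}
… ∩ ⟦across from e₂⟧ = {e₁, e₄, e₅, e₆, e₇, e₈, e₉, e₁₀} ∩ {e₁, e₃, e₆, e₇, e₈, e₁₀} = {e₁, e₆, e₇, e₈, e₁₀}
… ∩ ⟦beside e₄⟧ = {e₁, e₆, e₇, e₈, e₁₀} ∩ {e₁, e₃, e₉, e₁₀} = {e₁, e₁₀}
So ⟦teacher across from e₂ beside e₄⟧ = {e₁, e₁₀}.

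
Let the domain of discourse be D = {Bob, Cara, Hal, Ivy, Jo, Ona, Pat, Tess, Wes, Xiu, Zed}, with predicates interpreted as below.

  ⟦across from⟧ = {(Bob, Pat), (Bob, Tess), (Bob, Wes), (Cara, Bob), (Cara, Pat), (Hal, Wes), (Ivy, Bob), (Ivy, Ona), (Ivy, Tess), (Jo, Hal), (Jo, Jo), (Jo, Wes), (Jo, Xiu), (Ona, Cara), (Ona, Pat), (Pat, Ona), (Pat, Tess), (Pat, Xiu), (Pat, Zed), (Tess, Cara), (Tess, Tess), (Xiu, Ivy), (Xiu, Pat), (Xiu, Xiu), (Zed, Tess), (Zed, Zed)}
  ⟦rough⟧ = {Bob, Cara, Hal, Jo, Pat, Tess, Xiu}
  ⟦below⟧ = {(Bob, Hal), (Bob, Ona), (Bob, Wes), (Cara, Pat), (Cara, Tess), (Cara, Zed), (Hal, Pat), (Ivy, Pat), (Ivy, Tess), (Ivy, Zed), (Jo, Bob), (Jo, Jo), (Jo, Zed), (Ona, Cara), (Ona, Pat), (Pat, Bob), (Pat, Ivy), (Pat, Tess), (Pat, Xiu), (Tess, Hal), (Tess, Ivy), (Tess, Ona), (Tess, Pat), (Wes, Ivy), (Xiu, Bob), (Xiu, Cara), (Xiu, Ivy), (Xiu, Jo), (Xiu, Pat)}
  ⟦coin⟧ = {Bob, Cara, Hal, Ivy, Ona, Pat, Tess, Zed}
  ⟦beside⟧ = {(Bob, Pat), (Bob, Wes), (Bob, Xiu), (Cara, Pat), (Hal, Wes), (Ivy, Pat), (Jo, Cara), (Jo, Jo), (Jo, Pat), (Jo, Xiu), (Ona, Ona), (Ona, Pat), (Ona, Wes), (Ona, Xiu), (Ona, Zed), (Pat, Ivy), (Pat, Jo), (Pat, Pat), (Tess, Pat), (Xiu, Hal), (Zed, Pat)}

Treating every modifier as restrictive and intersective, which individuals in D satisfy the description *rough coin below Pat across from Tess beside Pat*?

⟦below Pat⟧ = {x : ⟨x, Pat⟩ ∈ ⟦below⟧} = {Cara, Hal, Ivy, Ona, Tess, Xiu}
⟦across from Tess⟧ = {x : ⟨x, Tess⟩ ∈ ⟦across from⟧} = {Bob, Ivy, Pat, Tess, Zed}
⟦beside Pat⟧ = {x : ⟨x, Pat⟩ ∈ ⟦beside⟧} = {Bob, Cara, Ivy, Jo, Ona, Pat, Tess, Zed}
⟦coin⟧ = {Bob, Cara, Hal, Ivy, Ona, Pat, Tess, Zed}
… ∩ ⟦below Pat⟧ = {Bob, Cara, Hal, Ivy, Ona, Pat, Tess, Zed} ∩ {Cara, Hal, Ivy, Ona, Tess, Xiu} = {Cara, Hal, Ivy, Ona, Tess}
… ∩ ⟦across from Tess⟧ = {Cara, Hal, Ivy, Ona, Tess} ∩ {Bob, Ivy, Pat, Tess, Zed} = {Ivy, Tess}
… ∩ ⟦beside Pat⟧ = {Ivy, Tess} ∩ {Bob, Cara, Ivy, Jo, Ona, Pat, Tess, Zed} = {Ivy, Tess}
… ∩ ⟦rough⟧ = {Ivy, Tess} ∩ {Bob, Cara, Hal, Jo, Pat, Tess, Xiu} = {Tess}
So ⟦rough coin below Pat across from Tess beside Pat⟧ = {Tess}.

{Tess}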